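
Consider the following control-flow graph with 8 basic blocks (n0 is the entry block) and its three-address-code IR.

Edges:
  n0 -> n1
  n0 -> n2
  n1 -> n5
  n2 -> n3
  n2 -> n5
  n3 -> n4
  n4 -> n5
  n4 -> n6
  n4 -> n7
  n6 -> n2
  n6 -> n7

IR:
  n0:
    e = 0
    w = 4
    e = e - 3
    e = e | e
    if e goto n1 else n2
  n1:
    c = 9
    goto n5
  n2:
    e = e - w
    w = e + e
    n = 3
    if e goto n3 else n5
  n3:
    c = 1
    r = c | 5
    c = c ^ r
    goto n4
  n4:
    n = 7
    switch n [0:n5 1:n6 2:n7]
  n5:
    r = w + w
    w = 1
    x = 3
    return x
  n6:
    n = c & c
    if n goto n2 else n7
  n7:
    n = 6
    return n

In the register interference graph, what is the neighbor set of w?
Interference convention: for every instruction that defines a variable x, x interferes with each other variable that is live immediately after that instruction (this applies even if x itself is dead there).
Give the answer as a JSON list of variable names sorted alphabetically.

Block summaries:
  n0: {e,w} / ∅
  n1: {c} / ∅
  n2: {e,n,w} / {e,w}
  n3: {c,r} / ∅
  n4: {n} / ∅
  n5: {r,w,x} / {w}
  n6: {n} / {c}
  n7: {n} / ∅

Live sets:
  live n0: ∅→{e,w}
  live n1: {w}→{w}
  live n2: {e,w}→{e,w}
  live n3: {e,w}→{c,e,w}
  live n4: {c,e,w}→{c,e,w}
  live n5: {w}→∅
  live n6: {c,e,w}→{e,w}
  live n7: ∅→∅

Conflict graph:
  c: {e,n,r,w}
  e: {c,n,r,w}
  n: {c,e,w}
  r: {c,e,w}
  w: {c,e,n,r}
  x: ∅

N(w) = ["c", "e", "n", "r"]

Answer: ["c", "e", "n", "r"]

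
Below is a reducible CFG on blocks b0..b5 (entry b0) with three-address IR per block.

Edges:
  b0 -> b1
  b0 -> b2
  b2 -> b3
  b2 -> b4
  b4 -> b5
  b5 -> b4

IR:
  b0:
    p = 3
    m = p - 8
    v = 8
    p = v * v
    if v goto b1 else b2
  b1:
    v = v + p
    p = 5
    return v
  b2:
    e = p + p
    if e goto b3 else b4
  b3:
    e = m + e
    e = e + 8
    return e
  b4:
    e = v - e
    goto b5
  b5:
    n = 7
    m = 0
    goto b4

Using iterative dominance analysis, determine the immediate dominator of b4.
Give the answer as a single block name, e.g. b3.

Answer: b2

Analysis:
idom tree: b1←b0 b2←b0 b3←b2 b4←b2 b5←b4
Dom at joins:
  b4: preds {b2,b5}: {b0,b2} ∩ {b0,b2,b4,b5} = {b0,b2}; idom=b2

idom(b4) = b2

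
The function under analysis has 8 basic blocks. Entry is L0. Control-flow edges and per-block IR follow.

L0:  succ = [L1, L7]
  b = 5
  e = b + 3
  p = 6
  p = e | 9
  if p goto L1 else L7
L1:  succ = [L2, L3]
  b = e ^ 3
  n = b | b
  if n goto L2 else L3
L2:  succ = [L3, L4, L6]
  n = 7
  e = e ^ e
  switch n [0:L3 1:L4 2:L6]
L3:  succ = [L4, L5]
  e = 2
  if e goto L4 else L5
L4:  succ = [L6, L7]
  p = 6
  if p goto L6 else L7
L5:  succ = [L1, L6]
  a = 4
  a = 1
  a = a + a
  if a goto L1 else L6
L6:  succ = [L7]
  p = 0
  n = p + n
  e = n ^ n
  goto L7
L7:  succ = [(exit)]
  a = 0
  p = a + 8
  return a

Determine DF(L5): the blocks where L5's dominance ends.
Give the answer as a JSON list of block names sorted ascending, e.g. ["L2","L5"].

Answer: ["L1", "L6"]

Working:
idom tree: L1←L0 L2←L1 L3←L1 L4←L1 L5←L3 L6←L1 L7←L0
Dom at joins:
  L1: preds {L0,L5}: {L0} ∩ {L0,L1,L3,L5} = {L0}; idom=L0
  L3: preds {L1,L2}: {L0,L1} ∩ {L0,L1,L2} = {L0,L1}; idom=L1
  L4: preds {L2,L3}: {L0,L1,L2} ∩ {L0,L1,L3} = {L0,L1}; idom=L1
  L6: preds {L2,L4,L5}: {L0,L1,L2} ∩ {L0,L1,L4} ∩ {L0,L1,L3,L5} = {L0,L1}; idom=L1
  L7: preds {L0,L4,L6}: {L0} ∩ {L0,L1,L4} ∩ {L0,L1,L6} = {L0}; idom=L0

DF walk-up:
  join L1 pred L0: · stop@L0
  join L1 pred L5: L5→L3→L1 stop@L0
  join L3 pred L1: · stop@L1
  join L3 pred L2: L2 stop@L1
  join L4 pred L2: L2 stop@L1
  join L4 pred L3: L3 stop@L1
  join L6 pred L2: L2 stop@L1
  join L6 pred L4: L4 stop@L1
  join L6 pred L5: L5→L3 stop@L1
  join L7 pred L0: · stop@L0
  join L7 pred L4: L4→L1 stop@L0
  join L7 pred L6: L6→L1 stop@L0
  L0 → ∅
  L1 → {L1,L7}
  L2 → {L3,L4,L6}
  L3 → {L1,L4,L6}
  L4 → {L6,L7}
  L5 → {L1,L6}
  L6 → {L7}
  L7 → ∅

DF(L5) = ["L1", "L6"]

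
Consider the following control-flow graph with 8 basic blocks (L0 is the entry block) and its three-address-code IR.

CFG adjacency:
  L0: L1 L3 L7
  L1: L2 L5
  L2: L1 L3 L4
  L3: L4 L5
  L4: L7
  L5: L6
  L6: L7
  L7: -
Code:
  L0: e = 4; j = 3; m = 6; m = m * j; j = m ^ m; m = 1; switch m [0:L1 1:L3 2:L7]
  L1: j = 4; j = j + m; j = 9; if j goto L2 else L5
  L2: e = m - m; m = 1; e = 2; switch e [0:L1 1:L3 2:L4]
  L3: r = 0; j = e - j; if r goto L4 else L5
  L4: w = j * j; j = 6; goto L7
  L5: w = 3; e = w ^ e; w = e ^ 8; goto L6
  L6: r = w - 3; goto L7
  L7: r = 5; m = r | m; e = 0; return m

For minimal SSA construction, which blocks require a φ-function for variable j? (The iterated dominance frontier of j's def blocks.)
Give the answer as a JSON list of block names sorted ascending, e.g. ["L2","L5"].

Answer: ["L1", "L3", "L4", "L5", "L7"]

Derivation:
idom tree: L1←L0 L2←L1 L3←L0 L4←L0 L5←L0 L6←L5 L7←L0
Dom∩ at merges:
  L1: preds {L0,L2}: {L0} ∩ {L0,L1,L2} = {L0}; idom=L0
  L3: preds {L0,L2}: {L0} ∩ {L0,L1,L2} = {L0}; idom=L0
  L4: preds {L2,L3}: {L0,L1,L2} ∩ {L0,L3} = {L0}; idom=L0
  L5: preds {L1,L3}: {L0,L1} ∩ {L0,L3} = {L0}; idom=L0
  L7: preds {L0,L4,L6}: {L0} ∩ {L0,L4} ∩ {L0,L5,L6} = {L0}; idom=L0

Frontier:
  L1←L0: walk · to L0
  L1←L2: walk L2→L1 to L0
  L3←L0: walk · to L0
  L3←L2: walk L2→L1 to L0
  L4←L2: walk L2→L1 to L0
  L4←L3: walk L3 to L0
  L5←L1: walk L1 to L0
  L5←L3: walk L3 to L0
  L7←L0: walk · to L0
  L7←L4: walk L4 to L0
  L7←L6: walk L6→L5 to L0
  DF(L0)=∅
  DF(L1)={L1,L3,L4,L5}
  DF(L2)={L1,L3,L4}
  DF(L3)={L4,L5}
  DF(L4)={L7}
  DF(L5)={L7}
  DF(L6)={L7}
  DF(L7)=∅

φ for j: defs {L0,L1,L3,L4}
  DF⁺ = {L1,L3,L4,L5,L7}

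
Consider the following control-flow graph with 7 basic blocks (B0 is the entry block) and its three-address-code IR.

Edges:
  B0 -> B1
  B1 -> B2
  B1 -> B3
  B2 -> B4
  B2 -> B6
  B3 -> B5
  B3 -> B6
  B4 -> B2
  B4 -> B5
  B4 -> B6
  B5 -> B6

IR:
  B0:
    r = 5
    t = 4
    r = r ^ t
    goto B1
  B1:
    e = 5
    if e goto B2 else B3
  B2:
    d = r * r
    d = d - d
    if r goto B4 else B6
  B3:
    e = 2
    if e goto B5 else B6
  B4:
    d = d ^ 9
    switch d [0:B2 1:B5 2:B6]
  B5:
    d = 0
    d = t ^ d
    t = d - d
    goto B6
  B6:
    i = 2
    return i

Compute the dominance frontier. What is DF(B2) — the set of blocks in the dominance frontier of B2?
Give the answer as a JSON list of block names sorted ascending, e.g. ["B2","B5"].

Answer: ["B2", "B5", "B6"]

Analysis:
idom tree: B1←B0 B2←B1 B3←B1 B4←B2 B5←B1 B6←B1
Dom at joins:
  B2: preds {B1,B4}: {B0,B1} ∩ {B0,B1,B2,B4} = {B0,B1}; idom=B1
  B5: preds {B3,B4}: {B0,B1,B3} ∩ {B0,B1,B2,B4} = {B0,B1}; idom=B1
  B6: preds {B2,B3,B4,B5}: {B0,B1,B2} ∩ {B0,B1,B3} ∩ {B0,B1,B2,B4} ∩ {B0,B1,B5} = {B0,B1}; idom=B1

DF walk-up:
  B2←B1: walk · to B1
  B2←B4: walk B4→B2 to B1
  B5←B3: walk B3 to B1
  B5←B4: walk B4→B2 to B1
  B6←B2: walk B2 to B1
  B6←B3: walk B3 to B1
  B6←B4: walk B4→B2 to B1
  B6←B5: walk B5 to B1
  B0 → ∅
  B1 → ∅
  B2 → {B2,B5,B6}
  B3 → {B5,B6}
  B4 → {B2,B5,B6}
  B5 → {B6}
  B6 → ∅

DF(B2) = ["B2", "B5", "B6"]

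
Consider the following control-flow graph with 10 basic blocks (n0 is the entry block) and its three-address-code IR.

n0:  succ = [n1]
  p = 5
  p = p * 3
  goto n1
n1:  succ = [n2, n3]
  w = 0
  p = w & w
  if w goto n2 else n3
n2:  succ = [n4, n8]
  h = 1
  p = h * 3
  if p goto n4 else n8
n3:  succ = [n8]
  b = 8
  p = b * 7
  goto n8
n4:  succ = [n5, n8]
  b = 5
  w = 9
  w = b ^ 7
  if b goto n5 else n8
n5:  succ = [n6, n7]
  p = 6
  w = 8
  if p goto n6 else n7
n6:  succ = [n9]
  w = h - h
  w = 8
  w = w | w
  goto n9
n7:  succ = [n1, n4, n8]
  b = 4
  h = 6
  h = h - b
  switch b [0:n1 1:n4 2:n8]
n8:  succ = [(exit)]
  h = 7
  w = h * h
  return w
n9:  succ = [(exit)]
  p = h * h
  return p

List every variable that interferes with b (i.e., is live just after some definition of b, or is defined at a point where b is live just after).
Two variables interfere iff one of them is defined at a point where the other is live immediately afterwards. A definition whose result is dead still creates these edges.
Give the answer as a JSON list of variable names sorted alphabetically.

Block summaries:
  n0: {p} / ∅
  n1: {p,w} / ∅
  n2: {h,p} / ∅
  n3: {b,p} / ∅
  n4: {b,w} / ∅
  n5: {p,w} / ∅
  n6: {w} / {h}
  n7: {b,h} / ∅
  n8: {h,w} / ∅
  n9: {p} / {h}

Liveness:
  n0: in=∅ out=∅
  n1: in=∅ out=∅
  n2: in=∅ out={h}
  n3: in=∅ out=∅
  n4: in={h} out={h}
  n5: in={h} out={h}
  n6: in={h} out={h}
  n7: in=∅ out={h}
  n8: in=∅ out=∅
  n9: in={h} out=∅

Interfere edges:
  b: {h,w}
  h: {b,p,w}
  p: {h,w}
  w: {b,h,p}

N(b) = ["h", "w"]

Answer: ["h", "w"]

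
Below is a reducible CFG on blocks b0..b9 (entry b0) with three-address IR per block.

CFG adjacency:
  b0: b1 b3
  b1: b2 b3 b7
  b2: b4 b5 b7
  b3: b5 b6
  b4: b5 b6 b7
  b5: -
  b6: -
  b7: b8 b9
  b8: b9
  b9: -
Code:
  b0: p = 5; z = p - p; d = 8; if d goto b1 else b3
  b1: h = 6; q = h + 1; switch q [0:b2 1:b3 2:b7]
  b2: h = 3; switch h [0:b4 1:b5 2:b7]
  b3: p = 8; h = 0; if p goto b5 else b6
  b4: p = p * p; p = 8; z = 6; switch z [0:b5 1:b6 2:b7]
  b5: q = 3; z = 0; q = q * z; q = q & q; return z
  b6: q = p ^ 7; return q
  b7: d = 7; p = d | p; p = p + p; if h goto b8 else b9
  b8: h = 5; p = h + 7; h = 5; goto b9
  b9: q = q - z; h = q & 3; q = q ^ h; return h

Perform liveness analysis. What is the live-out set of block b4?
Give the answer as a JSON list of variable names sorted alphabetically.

Answer: ["h", "p", "q", "z"]

Working:
Block summaries:
  b0: def={d,p,z} ue=∅
  b1: def={h,q} ue=∅
  b2: def={h} ue=∅
  b3: def={h,p} ue=∅
  b4: def={p,z} ue={p}
  b5: def={q,z} ue=∅
  b6: def={q} ue={p}
  b7: def={d,p} ue={h,p}
  b8: def={h,p} ue=∅
  b9: def={h,q} ue={q,z}

Backward fixpoint:
  b0 li=∅ lo={p,z}
  b1 li={p,z} lo={h,p,q,z}
  b2 li={p,q,z} lo={h,p,q,z}
  b3 li=∅ lo={p}
  b4 li={h,p,q} lo={h,p,q,z}
  b5 li=∅ lo=∅
  b6 li={p} lo=∅
  b7 li={h,p,q,z} lo={q,z}
  b8 li={q,z} lo={q,z}
  b9 li={q,z} lo=∅

live-out(b4) = ["h", "p", "q", "z"]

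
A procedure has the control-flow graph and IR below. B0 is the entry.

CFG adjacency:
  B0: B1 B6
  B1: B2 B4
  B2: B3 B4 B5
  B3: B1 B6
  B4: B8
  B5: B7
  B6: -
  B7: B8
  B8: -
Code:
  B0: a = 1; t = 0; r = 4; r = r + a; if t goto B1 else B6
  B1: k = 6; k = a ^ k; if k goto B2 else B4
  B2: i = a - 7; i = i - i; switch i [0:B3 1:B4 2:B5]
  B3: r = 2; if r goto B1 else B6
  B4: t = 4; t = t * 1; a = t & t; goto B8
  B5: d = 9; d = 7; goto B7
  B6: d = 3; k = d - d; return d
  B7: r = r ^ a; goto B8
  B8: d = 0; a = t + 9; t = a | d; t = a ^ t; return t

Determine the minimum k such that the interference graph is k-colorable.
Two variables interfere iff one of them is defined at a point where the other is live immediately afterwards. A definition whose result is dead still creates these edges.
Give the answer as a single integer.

Answer: 5

Analysis:
Block summaries:
  B0 def {a,r,t} use ∅
  B1 def {k} use {a}
  B2 def {i} use {a}
  B3 def {r} use ∅
  B4 def {a,t} use ∅
  B5 def {d} use ∅
  B6 def {d,k} use ∅
  B7 def {r} use {a,r}
  B8 def {a,d,t} use {t}

Backward fixpoint:
  live B0: ∅→{a,r,t}
  live B1: {a,r,t}→{a,r,t}
  live B2: {a,r,t}→{a,r,t}
  live B3: {a,t}→{a,r,t}
  live B4: ∅→{t}
  live B5: {a,r,t}→{a,r,t}
  live B6: ∅→∅
  live B7: {a,r,t}→{t}
  live B8: {t}→∅

Conflict graph:
  a — {d,i,k,r,t}
  d — {a,k,r,t}
  i — {a,r,t}
  k — {a,d,r,t}
  r — {a,d,i,k,t}
  t — {a,d,i,k,r}

Colouring:
  clique {a,d,k,r,t} ⇒ need ≥ 5
  assign a→c0 d→c3 i→c3 k→c4 r→c1 t→c2 — no edge inside a register ⇒ χ ≤ 5
  χ = 5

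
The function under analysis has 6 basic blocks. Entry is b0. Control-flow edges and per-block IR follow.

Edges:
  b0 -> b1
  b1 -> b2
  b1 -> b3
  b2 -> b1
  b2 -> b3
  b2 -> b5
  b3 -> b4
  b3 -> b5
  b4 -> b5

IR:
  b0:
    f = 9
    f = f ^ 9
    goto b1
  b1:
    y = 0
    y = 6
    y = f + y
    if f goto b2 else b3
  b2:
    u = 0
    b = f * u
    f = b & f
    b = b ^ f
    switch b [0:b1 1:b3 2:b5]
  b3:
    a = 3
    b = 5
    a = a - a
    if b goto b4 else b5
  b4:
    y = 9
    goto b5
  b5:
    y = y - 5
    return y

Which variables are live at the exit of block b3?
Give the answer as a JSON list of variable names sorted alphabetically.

Answer: ["y"]

Derivation:
def/use:
  b0: def={f} ue=∅
  b1: def={y} ue={f}
  b2: def={b,f,u} ue={f}
  b3: def={a,b} ue=∅
  b4: def={y} ue=∅
  b5: def={y} ue={y}

Backward fixpoint:
  live b0: ∅→{f}
  live b1: {f}→{f,y}
  live b2: {f,y}→{f,y}
  live b3: {y}→{y}
  live b4: ∅→{y}
  live b5: {y}→∅

live-out(b3) = ["y"]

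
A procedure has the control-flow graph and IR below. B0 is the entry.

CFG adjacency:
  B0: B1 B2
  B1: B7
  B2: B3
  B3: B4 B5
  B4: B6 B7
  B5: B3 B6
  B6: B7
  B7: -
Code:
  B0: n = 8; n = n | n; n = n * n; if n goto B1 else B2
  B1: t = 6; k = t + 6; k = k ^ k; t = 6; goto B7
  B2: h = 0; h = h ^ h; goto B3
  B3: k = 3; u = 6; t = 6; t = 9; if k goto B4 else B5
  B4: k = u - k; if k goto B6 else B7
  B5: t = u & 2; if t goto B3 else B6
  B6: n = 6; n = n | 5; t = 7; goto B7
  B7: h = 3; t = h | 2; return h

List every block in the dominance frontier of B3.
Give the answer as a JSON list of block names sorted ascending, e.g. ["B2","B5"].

Answer: ["B3", "B7"]

Working:
idom tree: B1←B0 B2←B0 B3←B2 B4←B3 B5←B3 B6←B3 B7←B0
Dom at joins:
  B3: preds {B2,B5}: {B0,B2} ∩ {B0,B2,B3,B5} = {B0,B2}; idom=B2
  B6: preds {B4,B5}: {B0,B2,B3,B4} ∩ {B0,B2,B3,B5} = {B0,B2,B3}; idom=B3
  B7: preds {B1,B4,B6}: {B0,B1} ∩ {B0,B2,B3,B4} ∩ {B0,B2,B3,B6} = {B0}; idom=B0

DF walk-up:
  B3←B2: walk · to B2
  B3←B5: walk B5→B3 to B2
  B6←B4: walk B4 to B3
  B6←B5: walk B5 to B3
  B7←B1: walk B1 to B0
  B7←B4: walk B4→B3→B2 to B0
  B7←B6: walk B6→B3→B2 to B0
  DF(B0)=∅
  DF(B1)={B7}
  DF(B2)={B7}
  DF(B3)={B3,B7}
  DF(B4)={B6,B7}
  DF(B5)={B3,B6}
  DF(B6)={B7}
  DF(B7)=∅

DF(B3) = ["B3", "B7"]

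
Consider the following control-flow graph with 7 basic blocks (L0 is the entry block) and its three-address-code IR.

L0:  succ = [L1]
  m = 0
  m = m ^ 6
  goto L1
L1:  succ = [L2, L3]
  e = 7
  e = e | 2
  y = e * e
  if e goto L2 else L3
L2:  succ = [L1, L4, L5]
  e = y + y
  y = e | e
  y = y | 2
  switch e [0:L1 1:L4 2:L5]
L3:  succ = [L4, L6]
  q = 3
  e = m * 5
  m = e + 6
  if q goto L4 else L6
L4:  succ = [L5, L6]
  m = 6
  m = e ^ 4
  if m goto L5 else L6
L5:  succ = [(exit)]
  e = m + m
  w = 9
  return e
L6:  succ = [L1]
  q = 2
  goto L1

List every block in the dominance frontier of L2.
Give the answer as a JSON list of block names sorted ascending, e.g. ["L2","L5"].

Answer: ["L1", "L4", "L5"]

Analysis:
idom tree: L1←L0 L2←L1 L3←L1 L4←L1 L5←L1 L6←L1
Dom at joins:
  L1: preds {L0,L2,L6}: {L0} ∩ {L0,L1,L2} ∩ {L0,L1,L6} = {L0}; idom=L0
  L4: preds {L2,L3}: {L0,L1,L2} ∩ {L0,L1,L3} = {L0,L1}; idom=L1
  L5: preds {L2,L4}: {L0,L1,L2} ∩ {L0,L1,L4} = {L0,L1}; idom=L1
  L6: preds {L3,L4}: {L0,L1,L3} ∩ {L0,L1,L4} = {L0,L1}; idom=L1

DF derivation:
  L1←L0: walk · to L0
  L1←L2: walk L2→L1 to L0
  L1←L6: walk L6→L1 to L0
  L4←L2: walk L2 to L1
  L4←L3: walk L3 to L1
  L5←L2: walk L2 to L1
  L5←L4: walk L4 to L1
  L6←L3: walk L3 to L1
  L6←L4: walk L4 to L1
  DF(L0)=∅
  DF(L1)={L1}
  DF(L2)={L1,L4,L5}
  DF(L3)={L4,L6}
  DF(L4)={L5,L6}
  DF(L5)=∅
  DF(L6)={L1}

DF(L2) = ["L1", "L4", "L5"]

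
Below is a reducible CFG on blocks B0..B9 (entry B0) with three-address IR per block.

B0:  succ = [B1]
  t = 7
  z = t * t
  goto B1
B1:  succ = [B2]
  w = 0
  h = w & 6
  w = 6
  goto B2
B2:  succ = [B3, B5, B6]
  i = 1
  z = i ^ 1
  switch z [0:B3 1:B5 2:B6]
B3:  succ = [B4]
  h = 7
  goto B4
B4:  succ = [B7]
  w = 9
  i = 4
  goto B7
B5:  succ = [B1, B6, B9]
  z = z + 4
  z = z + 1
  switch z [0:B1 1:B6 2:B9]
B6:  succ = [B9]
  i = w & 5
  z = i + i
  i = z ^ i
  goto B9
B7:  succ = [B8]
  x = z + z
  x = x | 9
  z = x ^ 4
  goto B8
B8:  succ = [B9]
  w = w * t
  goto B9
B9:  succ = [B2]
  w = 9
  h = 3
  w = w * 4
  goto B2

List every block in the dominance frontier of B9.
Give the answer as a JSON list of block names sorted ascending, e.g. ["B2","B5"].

idom tree: B1←B0 B2←B1 B3←B2 B4←B3 B5←B2 B6←B2 B7←B4 B8←B7 B9←B2
Join-block Dom:
  B1: preds {B0,B5}: {B0} ∩ {B0,B1,B2,B5} = {B0}; idom=B0
  B2: preds {B1,B9}: {B0,B1} ∩ {B0,B1,B2,B9} = {B0,B1}; idom=B1
  B6: preds {B2,B5}: {B0,B1,B2} ∩ {B0,B1,B2,B5} = {B0,B1,B2}; idom=B2
  B9: preds {B5,B6,B8}: {B0,B1,B2,B5} ∩ {B0,B1,B2,B6} ∩ {B0,B1,B2,B3,B4,B7,B8} = {B0,B1,B2}; idom=B2

DF walk-up:
  join B1 pred B0: · stop@B0
  join B1 pred B5: B5→B2→B1 stop@B0
  join B2 pred B1: · stop@B1
  join B2 pred B9: B9→B2 stop@B1
  join B6 pred B2: · stop@B2
  join B6 pred B5: B5 stop@B2
  join B9 pred B5: B5 stop@B2
  join B9 pred B6: B6 stop@B2
  join B9 pred B8: B8→B7→B4→B3 stop@B2
  B0 → ∅
  B1 → {B1}
  B2 → {B1,B2}
  B3 → {B9}
  B4 → {B9}
  B5 → {B1,B6,B9}
  B6 → {B9}
  B7 → {B9}
  B8 → {B9}
  B9 → {B2}

DF(B9) = ["B2"]

Answer: ["B2"]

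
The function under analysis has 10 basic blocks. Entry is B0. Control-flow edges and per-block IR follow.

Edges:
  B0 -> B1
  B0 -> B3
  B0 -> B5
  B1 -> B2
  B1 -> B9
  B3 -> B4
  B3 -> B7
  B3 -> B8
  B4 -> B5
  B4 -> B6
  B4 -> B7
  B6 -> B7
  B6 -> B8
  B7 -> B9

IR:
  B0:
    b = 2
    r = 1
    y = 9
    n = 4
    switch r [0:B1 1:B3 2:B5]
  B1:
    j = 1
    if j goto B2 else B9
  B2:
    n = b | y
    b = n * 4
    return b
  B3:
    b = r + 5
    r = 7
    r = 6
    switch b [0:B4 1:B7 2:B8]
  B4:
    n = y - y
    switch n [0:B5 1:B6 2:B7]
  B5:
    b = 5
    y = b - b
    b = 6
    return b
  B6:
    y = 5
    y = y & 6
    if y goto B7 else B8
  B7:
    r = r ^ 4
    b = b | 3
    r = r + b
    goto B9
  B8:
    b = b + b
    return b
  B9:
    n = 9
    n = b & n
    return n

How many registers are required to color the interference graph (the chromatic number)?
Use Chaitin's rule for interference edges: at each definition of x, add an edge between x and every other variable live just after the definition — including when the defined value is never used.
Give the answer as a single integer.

Per-block:
  B0 def {b,n,r,y} use ∅
  B1 def {j} use ∅
  B2 def {b,n} use {b,y}
  B3 def {b,r} use {r}
  B4 def {n} use {y}
  B5 def {b,y} use ∅
  B6 def {y} use ∅
  B7 def {b,r} use {b,r}
  B8 def {b} use {b}
  B9 def {n} use {b}

Backward fixpoint:
  live B0: ∅→{b,r,y}
  live B1: {b,y}→{b,y}
  live B2: {b,y}→∅
  live B3: {r,y}→{b,r,y}
  live B4: {b,r,y}→{b,r}
  live B5: ∅→∅
  live B6: {b,r}→{b,r}
  live B7: {b,r}→{b}
  live B8: {b}→∅
  live B9: {b}→∅

Interference:
  b — {j,n,r,y}
  j — {b,y}
  n — {b,r,y}
  r — {b,n,y}
  y — {b,j,n,r}

Registers:
  clique {b,n,r,y} ⇒ need ≥ 4
  4-colouring: R0={b}  R1={y}  R2={j,n}  R3={r}
  χ = 4

Answer: 4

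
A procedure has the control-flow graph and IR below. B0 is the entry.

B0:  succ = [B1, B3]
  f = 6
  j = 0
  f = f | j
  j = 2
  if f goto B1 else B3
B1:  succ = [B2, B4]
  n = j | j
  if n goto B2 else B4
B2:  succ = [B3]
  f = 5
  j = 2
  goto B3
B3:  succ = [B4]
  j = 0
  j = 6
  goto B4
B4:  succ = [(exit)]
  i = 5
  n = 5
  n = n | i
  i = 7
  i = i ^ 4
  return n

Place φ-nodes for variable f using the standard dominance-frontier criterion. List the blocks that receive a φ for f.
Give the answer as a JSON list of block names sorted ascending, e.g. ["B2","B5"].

idom tree: B1←B0 B2←B1 B3←B0 B4←B0
Dom∩ at merges:
  B3: preds {B0,B2}: {B0} ∩ {B0,B1,B2} = {B0}; idom=B0
  B4: preds {B1,B3}: {B0,B1} ∩ {B0,B3} = {B0}; idom=B0

Frontier:
  join B3 pred B0: · stop@B0
  join B3 pred B2: B2→B1 stop@B0
  join B4 pred B1: B1 stop@B0
  join B4 pred B3: B3 stop@B0
  B0: DF=∅
  B1: DF={B3,B4}
  B2: DF={B3}
  B3: DF={B4}
  B4: DF=∅

φ for f: defs {B0,B2}
  DF⁺ = {B3,B4}

Answer: ["B3", "B4"]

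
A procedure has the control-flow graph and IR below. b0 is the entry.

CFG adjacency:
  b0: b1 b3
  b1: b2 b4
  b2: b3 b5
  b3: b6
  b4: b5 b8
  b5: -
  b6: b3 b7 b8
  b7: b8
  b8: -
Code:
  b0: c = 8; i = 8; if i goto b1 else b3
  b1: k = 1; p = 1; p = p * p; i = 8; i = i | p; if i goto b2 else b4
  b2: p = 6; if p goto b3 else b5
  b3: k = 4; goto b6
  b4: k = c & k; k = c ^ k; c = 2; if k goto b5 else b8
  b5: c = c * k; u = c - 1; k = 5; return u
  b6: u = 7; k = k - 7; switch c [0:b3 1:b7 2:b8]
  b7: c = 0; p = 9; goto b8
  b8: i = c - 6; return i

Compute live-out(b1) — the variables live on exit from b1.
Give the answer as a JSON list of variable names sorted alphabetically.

def/use:
  b0: {c,i} / ∅
  b1: {i,k,p} / ∅
  b2: {p} / ∅
  b3: {k} / ∅
  b4: {c,k} / {c,k}
  b5: {c,k,u} / {c,k}
  b6: {k,u} / {c,k}
  b7: {c,p} / ∅
  b8: {i} / {c}

Live sets:
  live b0: ∅→{c}
  live b1: {c}→{c,k}
  live b2: {c,k}→{c,k}
  live b3: {c}→{c,k}
  live b4: {c,k}→{c,k}
  live b5: {c,k}→∅
  live b6: {c,k}→{c}
  live b7: ∅→{c}
  live b8: {c}→∅

live-out(b1) = ["c", "k"]

Answer: ["c", "k"]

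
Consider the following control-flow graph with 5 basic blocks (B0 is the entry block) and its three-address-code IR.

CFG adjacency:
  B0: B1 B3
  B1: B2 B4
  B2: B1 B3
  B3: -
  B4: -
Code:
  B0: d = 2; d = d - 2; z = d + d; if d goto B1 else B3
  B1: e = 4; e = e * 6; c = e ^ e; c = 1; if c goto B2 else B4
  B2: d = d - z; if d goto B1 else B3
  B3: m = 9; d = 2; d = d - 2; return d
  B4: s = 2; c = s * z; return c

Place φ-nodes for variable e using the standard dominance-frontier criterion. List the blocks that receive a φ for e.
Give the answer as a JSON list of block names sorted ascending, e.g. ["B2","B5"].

Answer: ["B1", "B3"]

Analysis:
idom tree: B1←B0 B2←B1 B3←B0 B4←B1
Join-block Dom:
  B1: preds {B0,B2}: {B0} ∩ {B0,B1,B2} = {B0}; idom=B0
  B3: preds {B0,B2}: {B0} ∩ {B0,B1,B2} = {B0}; idom=B0

DF walk-up:
  B1←B0: walk · to B0
  B1←B2: walk B2→B1 to B0
  B3←B0: walk · to B0
  B3←B2: walk B2→B1 to B0
  B0: DF=∅
  B1: DF={B1,B3}
  B2: DF={B1,B3}
  B3: DF=∅
  B4: DF=∅

φ for e: defs {B1}
  DF⁺ = {B1,B3}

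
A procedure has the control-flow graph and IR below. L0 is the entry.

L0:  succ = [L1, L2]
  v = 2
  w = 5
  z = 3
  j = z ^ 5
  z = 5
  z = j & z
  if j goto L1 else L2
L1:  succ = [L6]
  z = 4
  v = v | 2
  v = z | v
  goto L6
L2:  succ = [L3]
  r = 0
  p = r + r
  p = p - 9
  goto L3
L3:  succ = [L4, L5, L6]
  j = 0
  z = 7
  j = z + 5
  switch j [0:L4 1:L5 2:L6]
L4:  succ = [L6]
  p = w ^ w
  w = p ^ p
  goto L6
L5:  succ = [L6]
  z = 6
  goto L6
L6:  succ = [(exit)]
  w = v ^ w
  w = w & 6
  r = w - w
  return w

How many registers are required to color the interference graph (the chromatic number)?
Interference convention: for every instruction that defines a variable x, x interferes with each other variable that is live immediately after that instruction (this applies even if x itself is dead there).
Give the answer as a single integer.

Answer: 4

Working:
Block summaries:
  L0: {j,v,w,z} / ∅
  L1: {v,z} / {v}
  L2: {p,r} / ∅
  L3: {j,z} / ∅
  L4: {p,w} / {w}
  L5: {z} / ∅
  L6: {r,w} / {v,w}

Backward fixpoint:
  live L0: ∅→{v,w}
  live L1: {v,w}→{v,w}
  live L2: {v,w}→{v,w}
  live L3: {v,w}→{v,w}
  live L4: {v,w}→{v,w}
  live L5: {v,w}→{v,w}
  live L6: {v,w}→∅

Interfere edges:
  j: {v,w,z}
  p: {v,w}
  r: {v,w}
  v: {j,p,r,w,z}
  w: {j,p,r,v,z}
  z: {j,v,w}

Chromatic number:
  lower bound: {j,v,w,z} mutually conflict ⇒ χ ≥ 4
  assign j→r2 p→r2 r→r2 v→r0 w→r1 z→r3 — no edge inside a register ⇒ χ ≤ 4
  χ = 4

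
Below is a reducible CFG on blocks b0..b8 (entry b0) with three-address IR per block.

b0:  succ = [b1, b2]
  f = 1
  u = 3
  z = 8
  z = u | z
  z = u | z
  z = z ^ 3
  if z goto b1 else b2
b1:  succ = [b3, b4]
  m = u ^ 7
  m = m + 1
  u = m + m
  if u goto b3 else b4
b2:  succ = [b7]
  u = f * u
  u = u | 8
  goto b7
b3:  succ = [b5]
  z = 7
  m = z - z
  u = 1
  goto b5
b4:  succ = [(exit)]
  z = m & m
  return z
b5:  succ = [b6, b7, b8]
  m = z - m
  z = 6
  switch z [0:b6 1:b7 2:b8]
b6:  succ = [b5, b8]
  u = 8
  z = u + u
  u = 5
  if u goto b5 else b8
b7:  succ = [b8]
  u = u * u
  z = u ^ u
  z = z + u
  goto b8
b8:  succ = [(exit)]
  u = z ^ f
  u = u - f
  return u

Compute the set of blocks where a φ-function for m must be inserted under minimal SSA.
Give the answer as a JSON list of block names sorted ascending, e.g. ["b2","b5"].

Answer: ["b5", "b7", "b8"]

Analysis:
idom tree: b1←b0 b2←b0 b3←b1 b4←b1 b5←b3 b6←b5 b7←b0 b8←b0
Dom∩ at merges:
  b5: preds {b3,b6}: {b0,b1,b3} ∩ {b0,b1,b3,b5,b6} = {b0,b1,b3}; idom=b3
  b7: preds {b2,b5}: {b0,b2} ∩ {b0,b1,b3,b5} = {b0}; idom=b0
  b8: preds {b5,b6,b7}: {b0,b1,b3,b5} ∩ {b0,b1,b3,b5,b6} ∩ {b0,b7} = {b0}; idom=b0

DF walk-up:
  join b5 pred b3: · stop@b3
  join b5 pred b6: b6→b5 stop@b3
  join b7 pred b2: b2 stop@b0
  join b7 pred b5: b5→b3→b1 stop@b0
  join b8 pred b5: b5→b3→b1 stop@b0
  join b8 pred b6: b6→b5→b3→b1 stop@b0
  join b8 pred b7: b7 stop@b0
  b0 → ∅
  b1 → {b7,b8}
  b2 → {b7}
  b3 → {b7,b8}
  b4 → ∅
  b5 → {b5,b7,b8}
  b6 → {b5,b8}
  b7 → {b8}
  b8 → ∅

φ for m: defs {b1,b3,b5}
  DF⁺ = {b5,b7,b8}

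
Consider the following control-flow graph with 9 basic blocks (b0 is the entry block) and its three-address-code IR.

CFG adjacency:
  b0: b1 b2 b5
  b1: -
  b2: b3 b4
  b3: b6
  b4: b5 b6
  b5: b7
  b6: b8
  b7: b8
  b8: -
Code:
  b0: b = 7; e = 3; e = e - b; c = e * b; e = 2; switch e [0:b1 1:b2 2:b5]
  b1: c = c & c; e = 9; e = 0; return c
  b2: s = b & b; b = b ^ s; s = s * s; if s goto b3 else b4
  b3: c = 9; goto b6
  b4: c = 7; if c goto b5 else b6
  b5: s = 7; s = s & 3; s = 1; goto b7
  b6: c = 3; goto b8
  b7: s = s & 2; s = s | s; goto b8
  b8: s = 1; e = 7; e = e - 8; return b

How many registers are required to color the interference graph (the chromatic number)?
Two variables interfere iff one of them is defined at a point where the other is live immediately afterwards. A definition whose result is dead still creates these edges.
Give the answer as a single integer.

Answer: 3

Analysis:
Block summaries:
  b0: {b,c,e} / ∅
  b1: {c,e} / {c}
  b2: {b,s} / {b}
  b3: {c} / ∅
  b4: {c} / ∅
  b5: {s} / ∅
  b6: {c} / ∅
  b7: {s} / {s}
  b8: {e,s} / {b}

Backward fixpoint:
  live b0: ∅→{b,c}
  live b1: {c}→∅
  live b2: {b}→{b}
  live b3: {b}→{b}
  live b4: {b}→{b}
  live b5: {b}→{b,s}
  live b6: {b}→{b}
  live b7: {b,s}→{b}
  live b8: {b}→∅

Interfere edges:
  b — {c,e,s}
  c — {b,e}
  e — {b,c}
  s — {b}

Chromatic number:
  lower bound: {b,c,e} mutually conflict ⇒ χ ≥ 3
  3-colouring: R0={b}  R1={c,s}  R2={e}
  χ = 3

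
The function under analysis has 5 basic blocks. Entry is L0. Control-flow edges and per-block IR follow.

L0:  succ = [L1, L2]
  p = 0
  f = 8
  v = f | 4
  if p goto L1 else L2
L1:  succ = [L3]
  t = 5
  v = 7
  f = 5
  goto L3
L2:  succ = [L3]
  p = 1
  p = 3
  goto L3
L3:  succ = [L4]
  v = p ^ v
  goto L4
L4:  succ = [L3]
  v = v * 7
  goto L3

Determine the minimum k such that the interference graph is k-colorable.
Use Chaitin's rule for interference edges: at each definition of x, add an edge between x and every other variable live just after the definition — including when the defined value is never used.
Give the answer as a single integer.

def/use:
  L0: {f,p,v} / ∅
  L1: {f,t,v} / ∅
  L2: {p} / ∅
  L3: {v} / {p,v}
  L4: {v} / {v}

Backward fixpoint:
  live L0: ∅→{p,v}
  live L1: {p}→{p,v}
  live L2: {v}→{p,v}
  live L3: {p,v}→{p,v}
  live L4: {p,v}→{p,v}

Interfere edges:
  f↔{p,v}
  p↔{f,t,v}
  t↔{p}
  v↔{f,p}

Colouring:
  clique {f,p,v} ⇒ need ≥ 3
  3-colouring: R0={p}  R1={f,t}  R2={v}
  χ = 3

Answer: 3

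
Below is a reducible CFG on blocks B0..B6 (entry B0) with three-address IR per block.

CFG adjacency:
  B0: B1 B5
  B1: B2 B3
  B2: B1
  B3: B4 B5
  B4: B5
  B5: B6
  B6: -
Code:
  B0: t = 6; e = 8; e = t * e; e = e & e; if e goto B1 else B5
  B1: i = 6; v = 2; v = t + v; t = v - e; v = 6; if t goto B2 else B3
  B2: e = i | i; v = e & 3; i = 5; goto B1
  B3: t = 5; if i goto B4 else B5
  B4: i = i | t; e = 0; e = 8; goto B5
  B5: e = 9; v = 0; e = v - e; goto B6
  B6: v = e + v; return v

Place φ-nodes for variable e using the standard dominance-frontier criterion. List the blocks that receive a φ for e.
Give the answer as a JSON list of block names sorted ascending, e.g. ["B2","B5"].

idom tree: B1←B0 B2←B1 B3←B1 B4←B3 B5←B0 B6←B5
Dom at joins:
  B1: preds {B0,B2}: {B0} ∩ {B0,B1,B2} = {B0}; idom=B0
  B5: preds {B0,B3,B4}: {B0} ∩ {B0,B1,B3} ∩ {B0,B1,B3,B4} = {B0}; idom=B0

DF derivation:
  join B1 pred B0: · stop@B0
  join B1 pred B2: B2→B1 stop@B0
  join B5 pred B0: · stop@B0
  join B5 pred B3: B3→B1 stop@B0
  join B5 pred B4: B4→B3→B1 stop@B0
  DF(B0)=∅
  DF(B1)={B1,B5}
  DF(B2)={B1}
  DF(B3)={B5}
  DF(B4)={B5}
  DF(B5)=∅
  DF(B6)=∅

φ for e: defs {B0,B2,B4,B5}
  DF⁺ = {B1,B5}

Answer: ["B1", "B5"]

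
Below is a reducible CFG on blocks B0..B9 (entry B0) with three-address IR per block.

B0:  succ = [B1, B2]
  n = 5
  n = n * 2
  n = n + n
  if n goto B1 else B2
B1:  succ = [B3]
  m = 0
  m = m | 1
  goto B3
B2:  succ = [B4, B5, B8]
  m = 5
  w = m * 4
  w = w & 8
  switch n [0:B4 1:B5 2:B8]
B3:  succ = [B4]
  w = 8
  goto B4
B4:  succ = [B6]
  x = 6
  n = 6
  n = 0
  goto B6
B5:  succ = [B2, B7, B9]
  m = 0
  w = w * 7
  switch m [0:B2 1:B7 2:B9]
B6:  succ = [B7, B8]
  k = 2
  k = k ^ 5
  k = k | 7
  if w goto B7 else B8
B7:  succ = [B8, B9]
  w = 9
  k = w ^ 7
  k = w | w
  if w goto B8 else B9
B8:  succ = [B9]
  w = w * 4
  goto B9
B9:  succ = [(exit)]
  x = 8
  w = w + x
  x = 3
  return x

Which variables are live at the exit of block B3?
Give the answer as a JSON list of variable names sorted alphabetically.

Per-block:
  B0 def {n} use ∅
  B1 def {m} use ∅
  B2 def {m,w} use {n}
  B3 def {w} use ∅
  B4 def {n,x} use ∅
  B5 def {m,w} use {w}
  B6 def {k} use {w}
  B7 def {k,w} use ∅
  B8 def {w} use {w}
  B9 def {w,x} use {w}

Live sets:
  B0: in=∅ out={n}
  B1: in=∅ out=∅
  B2: in={n} out={n,w}
  B3: in=∅ out={w}
  B4: in={w} out={w}
  B5: in={n,w} out={n,w}
  B6: in={w} out={w}
  B7: in=∅ out={w}
  B8: in={w} out={w}
  B9: in={w} out=∅

live-out(B3) = ["w"]

Answer: ["w"]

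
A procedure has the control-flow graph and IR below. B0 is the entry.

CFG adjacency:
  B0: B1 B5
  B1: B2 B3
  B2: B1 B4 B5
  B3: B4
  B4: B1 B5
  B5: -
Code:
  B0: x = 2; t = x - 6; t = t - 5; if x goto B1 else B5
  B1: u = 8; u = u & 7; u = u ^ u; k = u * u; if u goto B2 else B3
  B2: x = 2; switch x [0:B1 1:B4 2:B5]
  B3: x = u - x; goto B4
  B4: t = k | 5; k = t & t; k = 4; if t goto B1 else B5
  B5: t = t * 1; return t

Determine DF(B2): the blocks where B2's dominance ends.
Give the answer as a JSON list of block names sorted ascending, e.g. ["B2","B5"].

idom tree: B1←B0 B2←B1 B3←B1 B4←B1 B5←B0
Dom∩ at merges:
  B1: preds {B0,B2,B4}: {B0} ∩ {B0,B1,B2} ∩ {B0,B1,B4} = {B0}; idom=B0
  B4: preds {B2,B3}: {B0,B1,B2} ∩ {B0,B1,B3} = {B0,B1}; idom=B1
  B5: preds {B0,B2,B4}: {B0} ∩ {B0,B1,B2} ∩ {B0,B1,B4} = {B0}; idom=B0

DF derivation:
  join B1 pred B0: · stop@B0
  join B1 pred B2: B2→B1 stop@B0
  join B1 pred B4: B4→B1 stop@B0
  join B4 pred B2: B2 stop@B1
  join B4 pred B3: B3 stop@B1
  join B5 pred B0: · stop@B0
  join B5 pred B2: B2→B1 stop@B0
  join B5 pred B4: B4→B1 stop@B0
  B0: DF=∅
  B1: DF={B1,B5}
  B2: DF={B1,B4,B5}
  B3: DF={B4}
  B4: DF={B1,B5}
  B5: DF=∅

DF(B2) = ["B1", "B4", "B5"]

Answer: ["B1", "B4", "B5"]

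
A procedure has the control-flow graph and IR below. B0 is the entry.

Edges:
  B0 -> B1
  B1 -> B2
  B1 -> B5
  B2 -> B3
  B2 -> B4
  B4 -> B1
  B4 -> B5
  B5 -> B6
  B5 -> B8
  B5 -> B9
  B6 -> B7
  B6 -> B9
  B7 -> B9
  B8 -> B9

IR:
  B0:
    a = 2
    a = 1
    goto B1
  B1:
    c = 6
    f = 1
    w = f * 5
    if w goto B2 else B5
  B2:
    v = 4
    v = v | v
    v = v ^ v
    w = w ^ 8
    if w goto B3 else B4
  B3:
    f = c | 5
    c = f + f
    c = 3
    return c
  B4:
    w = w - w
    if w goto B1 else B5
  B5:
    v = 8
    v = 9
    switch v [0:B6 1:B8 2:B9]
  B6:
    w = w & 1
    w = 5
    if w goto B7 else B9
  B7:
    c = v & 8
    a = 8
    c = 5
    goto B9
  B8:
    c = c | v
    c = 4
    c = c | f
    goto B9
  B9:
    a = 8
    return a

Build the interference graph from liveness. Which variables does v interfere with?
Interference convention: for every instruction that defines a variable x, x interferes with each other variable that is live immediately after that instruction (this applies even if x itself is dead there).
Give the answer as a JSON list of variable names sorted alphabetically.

Answer: ["c", "f", "w"]

Analysis:
Block summaries:
  B0: {a} / ∅
  B1: {c,f,w} / ∅
  B2: {v,w} / {w}
  B3: {c,f} / {c}
  B4: {w} / {w}
  B5: {v} / ∅
  B6: {w} / {w}
  B7: {a,c} / {v}
  B8: {c} / {c,f,v}
  B9: {a} / ∅

Backward fixpoint:
  B0 li=∅ lo=∅
  B1 li=∅ lo={c,f,w}
  B2 li={c,f,w} lo={c,f,w}
  B3 li={c} lo=∅
  B4 li={c,f,w} lo={c,f,w}
  B5 li={c,f,w} lo={c,f,v,w}
  B6 li={v,w} lo={v}
  B7 li={v} lo=∅
  B8 li={c,f,v} lo=∅
  B9 li=∅ lo=∅

Interfere edges:
  a — ∅
  c — {f,v,w}
  f — {c,v,w}
  v — {c,f,w}
  w — {c,f,v}

N(v) = ["c", "f", "w"]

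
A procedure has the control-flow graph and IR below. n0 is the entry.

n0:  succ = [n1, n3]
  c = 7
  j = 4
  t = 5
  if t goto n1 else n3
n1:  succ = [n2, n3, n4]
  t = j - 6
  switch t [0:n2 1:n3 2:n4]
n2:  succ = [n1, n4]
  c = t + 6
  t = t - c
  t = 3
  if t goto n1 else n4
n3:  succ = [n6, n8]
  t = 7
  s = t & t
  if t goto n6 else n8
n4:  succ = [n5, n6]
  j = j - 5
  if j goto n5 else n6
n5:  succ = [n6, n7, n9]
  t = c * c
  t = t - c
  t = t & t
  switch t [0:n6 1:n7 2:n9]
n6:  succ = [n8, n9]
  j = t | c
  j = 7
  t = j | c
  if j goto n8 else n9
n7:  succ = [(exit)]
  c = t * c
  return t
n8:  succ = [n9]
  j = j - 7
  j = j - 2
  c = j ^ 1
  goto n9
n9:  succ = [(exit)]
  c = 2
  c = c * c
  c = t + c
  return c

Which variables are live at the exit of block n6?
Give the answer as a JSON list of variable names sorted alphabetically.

Answer: ["j", "t"]

Analysis:
Block summaries:
  n0: {c,j,t} / ∅
  n1: {t} / {j}
  n2: {c,t} / {t}
  n3: {s,t} / ∅
  n4: {j} / {j}
  n5: {t} / {c}
  n6: {j,t} / {c,t}
  n7: {c} / {c,t}
  n8: {c,j} / {j}
  n9: {c} / {t}

Liveness:
  n0 li=∅ lo={c,j}
  n1 li={c,j} lo={c,j,t}
  n2 li={j,t} lo={c,j,t}
  n3 li={c,j} lo={c,j,t}
  n4 li={c,j,t} lo={c,t}
  n5 li={c} lo={c,t}
  n6 li={c,t} lo={j,t}
  n7 li={c,t} lo=∅
  n8 li={j,t} lo={t}
  n9 li={t} lo=∅

live-out(n6) = ["j", "t"]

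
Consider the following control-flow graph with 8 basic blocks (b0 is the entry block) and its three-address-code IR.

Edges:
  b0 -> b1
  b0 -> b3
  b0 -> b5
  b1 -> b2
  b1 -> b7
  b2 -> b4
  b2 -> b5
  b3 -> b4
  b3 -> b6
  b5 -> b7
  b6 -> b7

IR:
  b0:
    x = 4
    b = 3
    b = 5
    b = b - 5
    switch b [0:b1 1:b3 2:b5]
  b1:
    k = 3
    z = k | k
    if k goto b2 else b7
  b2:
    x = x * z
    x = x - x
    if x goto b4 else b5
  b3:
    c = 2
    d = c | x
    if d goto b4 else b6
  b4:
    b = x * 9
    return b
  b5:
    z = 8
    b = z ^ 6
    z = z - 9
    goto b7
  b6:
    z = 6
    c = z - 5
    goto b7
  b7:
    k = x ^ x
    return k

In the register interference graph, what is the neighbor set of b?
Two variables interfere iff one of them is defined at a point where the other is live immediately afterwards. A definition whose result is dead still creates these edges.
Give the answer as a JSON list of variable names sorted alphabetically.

Per-block:
  b0: def={b,x} ue=∅
  b1: def={k,z} ue=∅
  b2: def={x} ue={x,z}
  b3: def={c,d} ue={x}
  b4: def={b} ue={x}
  b5: def={b,z} ue=∅
  b6: def={c,z} ue=∅
  b7: def={k} ue={x}

Liveness:
  b0 li=∅ lo={x}
  b1 li={x} lo={x,z}
  b2 li={x,z} lo={x}
  b3 li={x} lo={x}
  b4 li={x} lo=∅
  b5 li={x} lo={x}
  b6 li={x} lo={x}
  b7 li={x} lo=∅

Conflict graph:
  b↔{x,z}
  c↔{x}
  d↔{x}
  k↔{x,z}
  x↔{b,c,d,k,z}
  z↔{b,k,x}

N(b) = ["x", "z"]

Answer: ["x", "z"]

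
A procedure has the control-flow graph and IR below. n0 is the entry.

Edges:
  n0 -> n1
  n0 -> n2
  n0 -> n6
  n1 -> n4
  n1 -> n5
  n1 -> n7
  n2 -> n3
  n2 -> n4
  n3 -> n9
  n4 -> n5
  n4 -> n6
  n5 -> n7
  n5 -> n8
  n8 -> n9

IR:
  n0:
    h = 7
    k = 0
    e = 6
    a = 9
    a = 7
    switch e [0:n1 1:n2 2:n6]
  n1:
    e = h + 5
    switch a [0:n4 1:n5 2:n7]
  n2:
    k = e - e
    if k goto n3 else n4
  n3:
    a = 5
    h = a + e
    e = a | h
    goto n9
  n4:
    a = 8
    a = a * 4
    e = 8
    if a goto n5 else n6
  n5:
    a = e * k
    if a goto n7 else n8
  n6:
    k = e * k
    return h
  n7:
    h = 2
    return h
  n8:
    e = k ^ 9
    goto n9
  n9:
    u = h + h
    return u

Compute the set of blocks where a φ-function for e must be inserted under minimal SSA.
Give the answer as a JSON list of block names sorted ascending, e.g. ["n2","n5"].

Answer: ["n4", "n5", "n6", "n7", "n9"]

Working:
idom tree: n1←n0 n2←n0 n3←n2 n4←n0 n5←n0 n6←n0 n7←n0 n8←n5 n9←n0
Dom∩ at merges:
  n4: preds {n1,n2}: {n0,n1} ∩ {n0,n2} = {n0}; idom=n0
  n5: preds {n1,n4}: {n0,n1} ∩ {n0,n4} = {n0}; idom=n0
  n6: preds {n0,n4}: {n0} ∩ {n0,n4} = {n0}; idom=n0
  n7: preds {n1,n5}: {n0,n1} ∩ {n0,n5} = {n0}; idom=n0
  n9: preds {n3,n8}: {n0,n2,n3} ∩ {n0,n5,n8} = {n0}; idom=n0

Frontier:
  join n4 pred n1: n1 stop@n0
  join n4 pred n2: n2 stop@n0
  join n5 pred n1: n1 stop@n0
  join n5 pred n4: n4 stop@n0
  join n6 pred n0: · stop@n0
  join n6 pred n4: n4 stop@n0
  join n7 pred n1: n1 stop@n0
  join n7 pred n5: n5 stop@n0
  join n9 pred n3: n3→n2 stop@n0
  join n9 pred n8: n8→n5 stop@n0
  DF(n0)=∅
  DF(n1)={n4,n5,n7}
  DF(n2)={n4,n9}
  DF(n3)={n9}
  DF(n4)={n5,n6}
  DF(n5)={n7,n9}
  DF(n6)=∅
  DF(n7)=∅
  DF(n8)={n9}
  DF(n9)=∅

φ for e: defs {n0,n1,n3,n4,n8}
  DF⁺ = {n4,n5,n6,n7,n9}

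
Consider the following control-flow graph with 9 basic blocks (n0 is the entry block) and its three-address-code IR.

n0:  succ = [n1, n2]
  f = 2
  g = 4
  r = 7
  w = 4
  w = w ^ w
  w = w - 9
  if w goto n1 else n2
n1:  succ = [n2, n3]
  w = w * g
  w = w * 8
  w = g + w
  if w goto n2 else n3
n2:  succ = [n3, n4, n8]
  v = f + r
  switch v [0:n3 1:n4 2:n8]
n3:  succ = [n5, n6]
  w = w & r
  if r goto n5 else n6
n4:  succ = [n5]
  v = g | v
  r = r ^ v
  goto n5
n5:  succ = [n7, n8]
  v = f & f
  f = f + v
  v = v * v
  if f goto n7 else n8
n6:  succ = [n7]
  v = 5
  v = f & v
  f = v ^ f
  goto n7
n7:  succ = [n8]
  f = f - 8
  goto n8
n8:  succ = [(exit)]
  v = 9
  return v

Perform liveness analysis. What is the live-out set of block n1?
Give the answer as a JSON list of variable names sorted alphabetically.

def/use:
  n0: def={f,g,r,w} ue=∅
  n1: def={w} ue={g,w}
  n2: def={v} ue={f,r}
  n3: def={w} ue={r,w}
  n4: def={r,v} ue={g,r,v}
  n5: def={f,v} ue={f}
  n6: def={f,v} ue={f}
  n7: def={f} ue={f}
  n8: def={v} ue=∅

Live sets:
  n0 li=∅ lo={f,g,r,w}
  n1 li={f,g,r,w} lo={f,g,r,w}
  n2 li={f,g,r,w} lo={f,g,r,v,w}
  n3 li={f,r,w} lo={f}
  n4 li={f,g,r,v} lo={f}
  n5 li={f} lo={f}
  n6 li={f} lo={f}
  n7 li={f} lo=∅
  n8 li=∅ lo=∅

live-out(n1) = ["f", "g", "r", "w"]

Answer: ["f", "g", "r", "w"]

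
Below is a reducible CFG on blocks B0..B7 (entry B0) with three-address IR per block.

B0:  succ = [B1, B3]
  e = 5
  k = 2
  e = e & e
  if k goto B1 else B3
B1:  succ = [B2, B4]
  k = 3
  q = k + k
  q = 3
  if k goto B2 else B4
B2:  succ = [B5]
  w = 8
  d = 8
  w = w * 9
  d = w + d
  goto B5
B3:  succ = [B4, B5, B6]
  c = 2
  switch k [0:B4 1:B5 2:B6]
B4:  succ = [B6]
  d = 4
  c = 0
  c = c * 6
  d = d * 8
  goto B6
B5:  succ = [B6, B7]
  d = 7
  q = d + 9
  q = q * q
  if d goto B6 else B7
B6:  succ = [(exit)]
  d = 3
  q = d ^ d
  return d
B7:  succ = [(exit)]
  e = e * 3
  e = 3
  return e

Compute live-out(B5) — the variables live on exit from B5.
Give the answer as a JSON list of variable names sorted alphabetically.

Per-block:
  B0: def={e,k} ue=∅
  B1: def={k,q} ue=∅
  B2: def={d,w} ue=∅
  B3: def={c} ue={k}
  B4: def={c,d} ue=∅
  B5: def={d,q} ue=∅
  B6: def={d,q} ue=∅
  B7: def={e} ue={e}

Backward fixpoint:
  B0 li=∅ lo={e,k}
  B1 li={e} lo={e}
  B2 li={e} lo={e}
  B3 li={e,k} lo={e}
  B4 li=∅ lo=∅
  B5 li={e} lo={e}
  B6 li=∅ lo=∅
  B7 li={e} lo=∅

live-out(B5) = ["e"]

Answer: ["e"]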